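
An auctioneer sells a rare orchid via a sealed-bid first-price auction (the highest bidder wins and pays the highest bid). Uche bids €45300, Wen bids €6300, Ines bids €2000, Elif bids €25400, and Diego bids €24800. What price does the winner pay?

Ranking the bids: Uche €45300 > Elif €25400 > Diego €24800 > Wen €6300 > Ines €2000.
Uche is the highest bidder, so Uche wins.
Under the first-price rule, the price is the highest bid: €45300.

Price paid: €45300.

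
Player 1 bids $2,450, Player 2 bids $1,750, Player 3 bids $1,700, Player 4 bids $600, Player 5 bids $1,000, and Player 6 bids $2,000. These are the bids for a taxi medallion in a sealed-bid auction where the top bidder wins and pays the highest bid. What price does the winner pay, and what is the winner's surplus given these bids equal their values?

Price $2,450; surplus $0.

Sorted high to low: Player 1 $2,450, then Player 6 $2,000, then Player 2 $1,750, then Player 3 $1,700, then Player 5 $1,000, then Player 4 $600.
Player 1 is the highest bidder, so Player 1 wins.
Under the first-price rule, the price is the highest bid: $2,450.
Surplus = $2,450 − $2,450 = $0.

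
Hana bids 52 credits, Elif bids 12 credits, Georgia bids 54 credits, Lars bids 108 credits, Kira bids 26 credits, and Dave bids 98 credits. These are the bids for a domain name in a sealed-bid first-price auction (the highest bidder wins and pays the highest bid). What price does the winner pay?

Price paid: 108 credits.

Ordered from highest: Lars 108 credits, then Dave 98 credits, then Georgia 54 credits, then Hana 52 credits, then Kira 26 credits, then Elif 12 credits.
Lars is the highest bidder, so Lars wins.
Under the first-price rule, the price is the highest bid: 108 credits.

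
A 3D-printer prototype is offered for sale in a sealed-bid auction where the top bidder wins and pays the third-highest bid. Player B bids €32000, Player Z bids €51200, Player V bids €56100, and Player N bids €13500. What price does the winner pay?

Price paid: €32000.

Ranking the bids: Player V €56100, then Player Z €51200, then Player B €32000, then Player N €13500.
Player V is the highest bidder, so Player V wins.
Under the third-price rule, the price is the third-highest bid: €32000.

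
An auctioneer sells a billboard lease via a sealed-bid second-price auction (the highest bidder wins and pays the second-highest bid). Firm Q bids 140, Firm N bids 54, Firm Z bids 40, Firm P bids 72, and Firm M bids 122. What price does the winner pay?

Sorted high to low: Firm Q 140, then Firm M 122, then Firm P 72, then Firm N 54, then Firm Z 40.
Firm Q is the highest bidder, so Firm Q wins.
Under the second-price rule, the price is the second-highest bid: 122.

Price paid: 122.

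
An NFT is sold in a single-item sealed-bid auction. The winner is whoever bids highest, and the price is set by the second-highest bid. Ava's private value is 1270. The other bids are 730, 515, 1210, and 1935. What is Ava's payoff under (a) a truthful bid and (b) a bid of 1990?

The highest competing bid is 1935.
Bidding truthfully at 1270: the top bid is 1935 (a rival), so Ava loses. Payoff = 0.
Bidding 1990: Ava has the top bid, wins, and pays the second-highest bid 1935. Payoff = 1270 − 1935 = -665.

(a) 0  (b) -665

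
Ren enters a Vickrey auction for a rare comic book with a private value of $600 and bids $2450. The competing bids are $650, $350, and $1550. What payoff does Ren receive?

Payoff = -$950.

Highest competing bid: $1550.
Ren's bid $2450 is the highest overall, so Ren wins and pays the second-highest bid, $1550.
Payoff = value − price = $600 − $1550 = -$950.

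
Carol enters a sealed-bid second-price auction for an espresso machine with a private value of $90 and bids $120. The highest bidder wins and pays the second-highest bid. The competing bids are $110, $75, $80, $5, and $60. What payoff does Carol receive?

-$20

Highest competing bid: $110.
Carol's bid $120 is the highest overall, so Carol wins and pays the second-highest bid, $110.
Payoff = value − price = $90 − $110 = -$20.
Overbidding won the item at a price above value — truthful bidding would have avoided this loss.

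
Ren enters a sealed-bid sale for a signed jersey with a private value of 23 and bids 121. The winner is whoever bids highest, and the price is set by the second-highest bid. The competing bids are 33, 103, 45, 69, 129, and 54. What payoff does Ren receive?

Ren's payoff: 0.

Highest competing bid: 129.
Ren's bid 121 is not the highest, so Ren loses, pays nothing, and earns zero payoff.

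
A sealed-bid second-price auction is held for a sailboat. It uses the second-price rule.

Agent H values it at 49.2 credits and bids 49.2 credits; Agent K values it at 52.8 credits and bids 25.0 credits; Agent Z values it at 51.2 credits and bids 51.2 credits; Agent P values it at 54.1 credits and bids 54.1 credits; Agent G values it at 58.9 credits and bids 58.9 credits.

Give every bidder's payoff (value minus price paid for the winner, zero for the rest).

Agent H 0.0 credits, Agent K 0.0 credits, Agent Z 0.0 credits, Agent P 0.0 credits, Agent G 4.8 credits.

Ordered from highest: Agent G 58.9 credits, then Agent P 54.1 credits, then Agent Z 51.2 credits, then Agent H 49.2 credits, then Agent K 25.0 credits.
Agent G has the top bid and wins; the price is the second-highest bid, 54.1 credits.
Agent G's payoff = 58.9 credits − 54.1 credits = 4.8 credits. All other bidders lose, so their payoff is 0.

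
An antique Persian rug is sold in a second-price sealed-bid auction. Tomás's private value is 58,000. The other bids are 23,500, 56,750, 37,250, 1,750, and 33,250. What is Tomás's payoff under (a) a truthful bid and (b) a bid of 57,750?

(a) 1,250  (b) 1,250

The highest competing bid is 56,750.
Bidding truthfully at 58,000: Tomás has the top bid, wins, and pays the second-highest bid 56,750. Payoff = 58,000 − 56,750 = 1,250.
Bidding 57,750: Tomás has the top bid, wins, and pays the second-highest bid 56,750. Payoff = 58,000 − 56,750 = 1,250.
The bid only affects whether you win, not the price — here both bids land on the same side of the top rival bid, so the deviation is payoff-neutral.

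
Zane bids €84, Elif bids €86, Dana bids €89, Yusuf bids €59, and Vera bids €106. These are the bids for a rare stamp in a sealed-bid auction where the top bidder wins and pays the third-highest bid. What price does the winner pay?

Bids in descending order: Vera €106 > Dana €89 > Elif €86 > Zane €84 > Yusuf €59.
Vera is the highest bidder, so Vera wins.
Under the third-price rule, the price is the third-highest bid: €86.

The winner pays €86.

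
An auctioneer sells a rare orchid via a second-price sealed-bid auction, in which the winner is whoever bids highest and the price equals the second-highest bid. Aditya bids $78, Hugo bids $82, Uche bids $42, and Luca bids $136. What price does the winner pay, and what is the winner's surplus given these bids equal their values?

Ranking the bids: Luca $136; Hugo $82; Aditya $78; Uche $42.
Luca is the highest bidder, so Luca wins.
Under the second-price rule, the price is the second-highest bid: $82.
Surplus = $136 − $82 = $54.

The winner pays $82 for a surplus of $54.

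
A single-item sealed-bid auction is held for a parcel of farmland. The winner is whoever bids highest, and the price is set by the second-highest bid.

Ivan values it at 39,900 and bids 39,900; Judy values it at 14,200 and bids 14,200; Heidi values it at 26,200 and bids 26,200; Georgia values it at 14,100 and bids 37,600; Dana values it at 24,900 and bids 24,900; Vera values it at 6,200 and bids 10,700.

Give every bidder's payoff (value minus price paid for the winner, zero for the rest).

Ordered from highest: Ivan 39,900 > Georgia 37,600 > Heidi 26,200 > Dana 24,900 > Judy 14,200 > Vera 10,700.
Ivan has the top bid and wins; the price is the second-highest bid, 37,600.
Ivan's payoff = 39,900 − 37,600 = 2,300. All other bidders lose, so their payoff is 0.

Payoffs: Ivan 2,300, Judy 0, Heidi 0, Georgia 0, Dana 0, Vera 0.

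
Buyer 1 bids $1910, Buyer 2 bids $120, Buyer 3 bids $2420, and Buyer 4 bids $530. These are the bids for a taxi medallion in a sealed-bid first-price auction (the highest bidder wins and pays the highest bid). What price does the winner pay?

$2420

Ordered from highest: Buyer 3 $2420, then Buyer 1 $1910, then Buyer 4 $530, then Buyer 2 $120.
Buyer 3 is the highest bidder, so Buyer 3 wins.
Under the first-price rule, the price is the highest bid: $2420.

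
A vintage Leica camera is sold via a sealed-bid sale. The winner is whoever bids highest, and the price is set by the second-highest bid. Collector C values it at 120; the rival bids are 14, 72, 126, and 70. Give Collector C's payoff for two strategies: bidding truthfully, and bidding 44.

(a) 0  (b) 0

The highest competing bid is 126.
Bidding truthfully at 120: the top bid is 126 (a rival), so Collector C loses. Payoff = 0.
Bidding 44: the top bid is 126 (a rival), so Collector C loses. Payoff = 0.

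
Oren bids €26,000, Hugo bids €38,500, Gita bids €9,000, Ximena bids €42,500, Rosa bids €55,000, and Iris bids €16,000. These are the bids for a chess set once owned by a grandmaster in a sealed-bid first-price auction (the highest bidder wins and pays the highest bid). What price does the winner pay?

Price paid: €55,000.

Bids in descending order: Rosa €55,000; Ximena €42,500; Hugo €38,500; Oren €26,000; Iris €16,000; Gita €9,000.
Rosa is the highest bidder, so Rosa wins.
Under the first-price rule, the price is the highest bid: €55,000.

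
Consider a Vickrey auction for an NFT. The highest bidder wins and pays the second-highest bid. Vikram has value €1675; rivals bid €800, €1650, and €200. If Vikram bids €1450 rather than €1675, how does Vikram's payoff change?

The highest competing bid is €1650.
Bidding truthfully at €1675: Vikram has the top bid, wins, and pays the second-highest bid €1650. Payoff = €1675 − €1650 = €25.
Bidding €1450: the top bid is €1650 (a rival), so Vikram loses. Payoff = €0.
Change = €0 − €25 = -€25.

Change in payoff: -€25.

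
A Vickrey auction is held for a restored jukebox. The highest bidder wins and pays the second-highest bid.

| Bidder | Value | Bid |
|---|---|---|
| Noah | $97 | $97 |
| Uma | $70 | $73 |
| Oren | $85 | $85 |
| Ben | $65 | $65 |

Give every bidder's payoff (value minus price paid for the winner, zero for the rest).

Sorted high to low: Noah $97 > Oren $85 > Uma $73 > Ben $65.
Noah has the top bid and wins; the price is the second-highest bid, $85.
Noah's payoff = $97 − $85 = $12. All other bidders lose, so their payoff is 0.

Payoffs: Noah $12, Uma $0, Oren $0, Ben $0.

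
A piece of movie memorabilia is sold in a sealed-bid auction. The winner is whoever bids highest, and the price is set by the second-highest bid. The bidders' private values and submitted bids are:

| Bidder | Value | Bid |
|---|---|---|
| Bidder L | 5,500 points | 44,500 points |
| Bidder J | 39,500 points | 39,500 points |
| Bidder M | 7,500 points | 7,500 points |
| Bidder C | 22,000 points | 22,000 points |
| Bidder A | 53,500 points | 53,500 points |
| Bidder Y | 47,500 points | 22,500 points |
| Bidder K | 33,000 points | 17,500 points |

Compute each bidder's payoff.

Payoffs: Bidder L 0 points, Bidder J 0 points, Bidder M 0 points, Bidder C 0 points, Bidder A 9,000 points, Bidder Y 0 points, Bidder K 0 points.

Ranking the bids: Bidder A 53,500 points, then Bidder L 44,500 points, then Bidder J 39,500 points, then Bidder Y 22,500 points, then Bidder C 22,000 points, then Bidder K 17,500 points, then Bidder M 7,500 points.
Bidder A has the top bid and wins; the price is the second-highest bid, 44,500 points.
Bidder A's payoff = 53,500 points − 44,500 points = 9,000 points. All other bidders lose, so their payoff is 0.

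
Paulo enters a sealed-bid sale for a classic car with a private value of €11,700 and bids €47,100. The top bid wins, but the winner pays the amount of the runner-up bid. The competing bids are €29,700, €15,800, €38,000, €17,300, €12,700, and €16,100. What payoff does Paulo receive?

-€26,300

Highest competing bid: €38,000.
Paulo's bid €47,100 is the highest overall, so Paulo wins and pays the second-highest bid, €38,000.
Payoff = value − price = €11,700 − €38,000 = -€26,300.
Overbidding won the item at a price above value — truthful bidding would have avoided this loss.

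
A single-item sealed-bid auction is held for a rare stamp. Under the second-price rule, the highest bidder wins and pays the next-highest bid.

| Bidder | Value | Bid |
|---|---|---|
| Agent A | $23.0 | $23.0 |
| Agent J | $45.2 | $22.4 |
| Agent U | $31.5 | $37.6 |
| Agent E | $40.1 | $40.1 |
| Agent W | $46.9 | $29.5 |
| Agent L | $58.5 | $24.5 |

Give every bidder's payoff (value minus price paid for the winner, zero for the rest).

Payoffs: Agent A $0.0, Agent J $0.0, Agent U $0.0, Agent E $2.5, Agent W $0.0, Agent L $0.0.

Bids in descending order: Agent E $40.1 > Agent U $37.6 > Agent W $29.5 > Agent L $24.5 > Agent A $23.0 > Agent J $22.4.
Agent E has the top bid and wins; the price is the second-highest bid, $37.6.
Agent E's payoff = $40.1 − $37.6 = $2.5. All other bidders lose, so their payoff is 0.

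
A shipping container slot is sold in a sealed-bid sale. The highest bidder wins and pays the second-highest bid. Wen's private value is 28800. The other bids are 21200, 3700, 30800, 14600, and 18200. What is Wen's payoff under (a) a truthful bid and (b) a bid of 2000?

(a) 0  (b) 0

The highest competing bid is 30800.
Bidding truthfully at 28800: the top bid is 30800 (a rival), so Wen loses. Payoff = 0.
Bidding 2000: the top bid is 30800 (a rival), so Wen loses. Payoff = 0.
The bid only affects whether you win, not the price — here both bids land on the same side of the top rival bid, so the deviation is payoff-neutral.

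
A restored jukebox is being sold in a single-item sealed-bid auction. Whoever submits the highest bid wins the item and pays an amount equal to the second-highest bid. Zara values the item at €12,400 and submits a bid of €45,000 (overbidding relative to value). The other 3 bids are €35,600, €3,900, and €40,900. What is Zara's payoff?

Zara's payoff: -€28,500.

Highest competing bid: €40,900.
Zara's bid €45,000 is the highest overall, so Zara wins and pays the second-highest bid, €40,900.
Payoff = value − price = €12,400 − €40,900 = -€28,500.
Overbidding won the item at a price above value — truthful bidding would have avoided this loss.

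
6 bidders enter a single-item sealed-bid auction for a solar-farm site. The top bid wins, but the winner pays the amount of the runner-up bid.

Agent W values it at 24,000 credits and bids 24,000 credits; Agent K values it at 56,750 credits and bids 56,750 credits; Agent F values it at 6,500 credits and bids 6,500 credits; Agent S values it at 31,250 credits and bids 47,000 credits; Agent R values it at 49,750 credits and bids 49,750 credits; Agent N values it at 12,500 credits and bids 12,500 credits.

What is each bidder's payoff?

Payoffs: Agent W 0 credits, Agent K 7,000 credits, Agent F 0 credits, Agent S 0 credits, Agent R 0 credits, Agent N 0 credits.

Bids in descending order: Agent K 56,750 credits, then Agent R 49,750 credits, then Agent S 47,000 credits, then Agent W 24,000 credits, then Agent N 12,500 credits, then Agent F 6,500 credits.
Agent K has the top bid and wins; the price is the second-highest bid, 49,750 credits.
Agent K's payoff = 56,750 credits − 49,750 credits = 7,000 credits. All other bidders lose, so their payoff is 0.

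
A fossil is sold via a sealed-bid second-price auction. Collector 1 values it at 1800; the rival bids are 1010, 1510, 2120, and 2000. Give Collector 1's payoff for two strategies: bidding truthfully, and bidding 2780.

Truthful: 0; alternative: -320.

The highest competing bid is 2120.
Bidding truthfully at 1800: the top bid is 2120 (a rival), so Collector 1 loses. Payoff = 0.
Bidding 2780: Collector 1 has the top bid, wins, and pays the second-highest bid 2120. Payoff = 1800 − 2120 = -320.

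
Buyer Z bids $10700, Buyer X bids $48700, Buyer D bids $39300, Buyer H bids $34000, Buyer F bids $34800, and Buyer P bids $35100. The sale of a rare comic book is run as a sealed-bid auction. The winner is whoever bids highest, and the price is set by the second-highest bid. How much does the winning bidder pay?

Sorted high to low: Buyer X $48700, then Buyer D $39300, then Buyer P $35100, then Buyer F $34800, then Buyer H $34000, then Buyer Z $10700.
Buyer X has the highest bid, so Buyer X wins.
The second-highest bid is $39300, so that is what Buyer X pays.

$39300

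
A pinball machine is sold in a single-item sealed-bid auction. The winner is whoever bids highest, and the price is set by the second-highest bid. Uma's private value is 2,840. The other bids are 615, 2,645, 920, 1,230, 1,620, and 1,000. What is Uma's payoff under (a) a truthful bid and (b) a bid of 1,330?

The highest competing bid is 2,645.
Bidding truthfully at 2,840: Uma has the top bid, wins, and pays the second-highest bid 2,645. Payoff = 2,840 − 2,645 = 195.
Bidding 1,330: the top bid is 2,645 (a rival), so Uma loses. Payoff = 0.
This is the dominant-strategy logic: truthful bidding weakly beats any alternative.

Truthful: 195; alternative: 0.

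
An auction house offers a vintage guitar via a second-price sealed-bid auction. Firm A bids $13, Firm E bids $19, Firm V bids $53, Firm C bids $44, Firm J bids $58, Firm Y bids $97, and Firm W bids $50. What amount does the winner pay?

Bids in descending order: Firm Y $97 > Firm J $58 > Firm V $53 > Firm W $50 > Firm C $44 > Firm E $19 > Firm A $13.
Firm Y has the highest bid, so Firm Y wins.
The second-highest bid is $58, so that is what Firm Y pays.

The winner pays $58.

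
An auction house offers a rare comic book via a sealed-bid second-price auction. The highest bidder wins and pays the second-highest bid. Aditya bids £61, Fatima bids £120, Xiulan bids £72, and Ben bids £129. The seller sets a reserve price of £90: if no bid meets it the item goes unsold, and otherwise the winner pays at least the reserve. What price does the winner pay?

Bids in descending order: Ben £129 > Fatima £120 > Xiulan £72 > Aditya £61.
Ben has the highest bid, so Ben wins.
The second-highest bid is £120, which exceeds the reserve, so that sets the price.

The winner pays £120.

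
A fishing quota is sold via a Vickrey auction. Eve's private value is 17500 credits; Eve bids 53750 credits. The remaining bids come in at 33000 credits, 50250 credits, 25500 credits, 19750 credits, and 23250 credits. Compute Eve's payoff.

Highest competing bid: 50250 credits.
Eve's bid 53750 credits is the highest overall, so Eve wins and pays the second-highest bid, 50250 credits.
Payoff = value − price = 17500 credits − 50250 credits = -32750 credits.
Overbidding won the item at a price above value — truthful bidding would have avoided this loss.

Payoff = -32750 credits.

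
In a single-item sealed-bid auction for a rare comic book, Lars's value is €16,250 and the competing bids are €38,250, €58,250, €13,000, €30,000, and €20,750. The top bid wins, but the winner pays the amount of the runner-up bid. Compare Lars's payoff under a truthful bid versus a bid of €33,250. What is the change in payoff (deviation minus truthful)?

€0

The highest competing bid is €58,250.
Bidding truthfully at €16,250: the top bid is €58,250 (a rival), so Lars loses. Payoff = €0.
Bidding €33,250: the top bid is €58,250 (a rival), so Lars loses. Payoff = €0.
Change = €0 − €0 = €0.
The bid only affects whether you win, not the price — here both bids land on the same side of the top rival bid, so the deviation is payoff-neutral.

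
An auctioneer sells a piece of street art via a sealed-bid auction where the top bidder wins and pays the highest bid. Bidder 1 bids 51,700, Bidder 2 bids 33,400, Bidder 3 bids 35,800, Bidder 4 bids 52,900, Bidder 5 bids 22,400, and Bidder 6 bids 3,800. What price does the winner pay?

52,900

Sorted high to low: Bidder 4 52,900; Bidder 1 51,700; Bidder 3 35,800; Bidder 2 33,400; Bidder 5 22,400; Bidder 6 3,800.
Bidder 4 is the highest bidder, so Bidder 4 wins.
Under the first-price rule, the price is the highest bid: 52,900.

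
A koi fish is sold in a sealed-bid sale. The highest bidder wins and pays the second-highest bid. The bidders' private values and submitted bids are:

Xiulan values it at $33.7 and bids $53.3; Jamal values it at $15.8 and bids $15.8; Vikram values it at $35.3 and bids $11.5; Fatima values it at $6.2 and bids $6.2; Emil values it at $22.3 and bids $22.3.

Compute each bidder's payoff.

Payoffs: Xiulan $11.4, Jamal $0.0, Vikram $0.0, Fatima $0.0, Emil $0.0.

Sorted high to low: Xiulan $53.3, then Emil $22.3, then Jamal $15.8, then Vikram $11.5, then Fatima $6.2.
Xiulan has the top bid and wins; the price is the second-highest bid, $22.3.
Xiulan's payoff = $33.7 − $22.3 = $11.4. All other bidders lose, so their payoff is 0.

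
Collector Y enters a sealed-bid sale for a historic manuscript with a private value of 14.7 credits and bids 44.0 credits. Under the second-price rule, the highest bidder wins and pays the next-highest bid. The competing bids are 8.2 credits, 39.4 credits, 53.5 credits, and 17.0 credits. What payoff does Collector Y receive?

Payoff = 0.0 credits.

Highest competing bid: 53.5 credits.
Collector Y's bid 44.0 credits is not the highest, so Collector Y loses, pays nothing, and earns zero payoff.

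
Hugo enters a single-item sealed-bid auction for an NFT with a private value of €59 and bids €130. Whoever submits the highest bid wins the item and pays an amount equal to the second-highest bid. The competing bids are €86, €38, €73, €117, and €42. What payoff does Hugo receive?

Hugo's payoff: -€58.

Highest competing bid: €117.
Hugo's bid €130 is the highest overall, so Hugo wins and pays the second-highest bid, €117.
Payoff = value − price = €59 − €117 = -€58.
Overbidding won the item at a price above value — truthful bidding would have avoided this loss.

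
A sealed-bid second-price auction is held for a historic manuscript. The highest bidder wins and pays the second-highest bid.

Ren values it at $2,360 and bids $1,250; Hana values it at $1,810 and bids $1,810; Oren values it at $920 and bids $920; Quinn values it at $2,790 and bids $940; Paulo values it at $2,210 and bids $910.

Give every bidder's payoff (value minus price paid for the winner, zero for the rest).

Ren $0, Hana $560, Oren $0, Quinn $0, Paulo $0.

Sorted high to low: Hana $1,810 > Ren $1,250 > Quinn $940 > Oren $920 > Paulo $910.
Hana has the top bid and wins; the price is the second-highest bid, $1,250.
Hana's payoff = $1,810 − $1,250 = $560. All other bidders lose, so their payoff is 0.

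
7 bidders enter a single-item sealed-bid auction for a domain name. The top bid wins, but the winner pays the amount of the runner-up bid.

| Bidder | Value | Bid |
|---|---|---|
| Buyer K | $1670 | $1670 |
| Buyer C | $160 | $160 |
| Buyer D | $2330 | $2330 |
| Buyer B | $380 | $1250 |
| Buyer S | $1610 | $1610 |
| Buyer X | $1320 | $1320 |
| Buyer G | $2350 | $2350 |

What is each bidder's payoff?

Ordered from highest: Buyer G $2350, then Buyer D $2330, then Buyer K $1670, then Buyer S $1610, then Buyer X $1320, then Buyer B $1250, then Buyer C $160.
Buyer G has the top bid and wins; the price is the second-highest bid, $2330.
Buyer G's payoff = $2350 − $2330 = $20. All other bidders lose, so their payoff is 0.

Payoffs: Buyer K $0, Buyer C $0, Buyer D $0, Buyer B $0, Buyer S $0, Buyer X $0, Buyer G $20.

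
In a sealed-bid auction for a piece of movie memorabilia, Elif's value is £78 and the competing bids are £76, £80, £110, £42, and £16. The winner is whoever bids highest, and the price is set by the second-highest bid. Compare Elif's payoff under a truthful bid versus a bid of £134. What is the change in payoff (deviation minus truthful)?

-£32

The highest competing bid is £110.
Bidding truthfully at £78: the top bid is £110 (a rival), so Elif loses. Payoff = £0.
Bidding £134: Elif has the top bid, wins, and pays the second-highest bid £110. Payoff = £78 − £110 = -£32.
Change = -£32 − £0 = -£32.
Deviating from a truthful bid can only lose payoff in a second-price auction — never gain.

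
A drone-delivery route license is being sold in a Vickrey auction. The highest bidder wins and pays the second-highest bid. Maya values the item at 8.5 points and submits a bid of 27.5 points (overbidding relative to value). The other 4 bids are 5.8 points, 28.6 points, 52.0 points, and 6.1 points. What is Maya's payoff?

Payoff = 0.0 points.

Highest competing bid: 52.0 points.
Maya's bid 27.5 points is not the highest, so Maya loses, pays nothing, and earns zero payoff.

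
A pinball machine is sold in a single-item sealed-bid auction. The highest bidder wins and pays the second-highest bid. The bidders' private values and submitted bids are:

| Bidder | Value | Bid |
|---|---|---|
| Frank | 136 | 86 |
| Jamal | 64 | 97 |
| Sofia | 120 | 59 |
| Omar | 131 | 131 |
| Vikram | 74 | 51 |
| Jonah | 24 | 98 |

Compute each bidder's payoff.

Frank 0, Jamal 0, Sofia 0, Omar 33, Vikram 0, Jonah 0.

Sorted high to low: Omar 131; Jonah 98; Jamal 97; Frank 86; Sofia 59; Vikram 51.
Omar has the top bid and wins; the price is the second-highest bid, 98.
Omar's payoff = 131 − 98 = 33. All other bidders lose, so their payoff is 0.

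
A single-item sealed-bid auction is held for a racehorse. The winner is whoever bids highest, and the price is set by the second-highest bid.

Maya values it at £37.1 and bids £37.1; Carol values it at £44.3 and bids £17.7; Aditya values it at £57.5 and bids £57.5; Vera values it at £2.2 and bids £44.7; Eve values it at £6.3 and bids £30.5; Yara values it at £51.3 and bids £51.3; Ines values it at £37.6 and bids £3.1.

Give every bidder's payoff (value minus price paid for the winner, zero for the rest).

Ranking the bids: Aditya £57.5 > Yara £51.3 > Vera £44.7 > Maya £37.1 > Eve £30.5 > Carol £17.7 > Ines £3.1.
Aditya has the top bid and wins; the price is the second-highest bid, £51.3.
Aditya's payoff = £57.5 − £51.3 = £6.2. All other bidders lose, so their payoff is 0.

Maya £0.0, Carol £0.0, Aditya £6.2, Vera £0.0, Eve £0.0, Yara £0.0, Ines £0.0.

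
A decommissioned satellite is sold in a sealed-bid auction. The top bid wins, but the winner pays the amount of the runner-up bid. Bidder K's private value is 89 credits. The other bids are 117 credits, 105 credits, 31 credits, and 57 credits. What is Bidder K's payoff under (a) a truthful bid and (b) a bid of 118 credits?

(a) 0 credits  (b) -28 credits

The highest competing bid is 117 credits.
Bidding truthfully at 89 credits: the top bid is 117 credits (a rival), so Bidder K loses. Payoff = 0 credits.
Bidding 118 credits: Bidder K has the top bid, wins, and pays the second-highest bid 117 credits. Payoff = 89 credits − 117 credits = -28 credits.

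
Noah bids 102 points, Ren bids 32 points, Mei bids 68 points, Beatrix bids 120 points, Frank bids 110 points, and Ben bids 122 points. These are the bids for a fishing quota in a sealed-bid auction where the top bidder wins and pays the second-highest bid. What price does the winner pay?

120 points

Bids in descending order: Ben 122 points, then Beatrix 120 points, then Frank 110 points, then Noah 102 points, then Mei 68 points, then Ren 32 points.
Ben is the highest bidder, so Ben wins.
Under the second-price rule, the price is the second-highest bid: 120 points.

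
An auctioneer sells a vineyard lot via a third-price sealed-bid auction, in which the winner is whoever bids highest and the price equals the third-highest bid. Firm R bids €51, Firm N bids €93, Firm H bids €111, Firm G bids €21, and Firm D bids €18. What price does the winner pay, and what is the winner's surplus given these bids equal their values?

Price €51; surplus €60.

Sorted high to low: Firm H €111 > Firm N €93 > Firm R €51 > Firm G €21 > Firm D €18.
Firm H is the highest bidder, so Firm H wins.
Under the third-price rule, the price is the third-highest bid: €51.
Surplus = €111 − €51 = €60.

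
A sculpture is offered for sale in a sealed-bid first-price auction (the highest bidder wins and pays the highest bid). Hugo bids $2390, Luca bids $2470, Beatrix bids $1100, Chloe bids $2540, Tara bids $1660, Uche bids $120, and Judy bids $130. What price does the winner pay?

Sorted high to low: Chloe $2540 > Luca $2470 > Hugo $2390 > Tara $1660 > Beatrix $1100 > Judy $130 > Uche $120.
Chloe is the highest bidder, so Chloe wins.
Under the first-price rule, the price is the highest bid: $2540.

$2540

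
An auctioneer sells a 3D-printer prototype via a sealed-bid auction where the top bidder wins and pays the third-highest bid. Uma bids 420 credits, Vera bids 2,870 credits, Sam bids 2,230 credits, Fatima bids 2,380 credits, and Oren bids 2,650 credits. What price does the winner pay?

The winner pays 2,380 credits.

Bids in descending order: Vera 2,870 credits; Oren 2,650 credits; Fatima 2,380 credits; Sam 2,230 credits; Uma 420 credits.
Vera is the highest bidder, so Vera wins.
Under the third-price rule, the price is the third-highest bid: 2,380 credits.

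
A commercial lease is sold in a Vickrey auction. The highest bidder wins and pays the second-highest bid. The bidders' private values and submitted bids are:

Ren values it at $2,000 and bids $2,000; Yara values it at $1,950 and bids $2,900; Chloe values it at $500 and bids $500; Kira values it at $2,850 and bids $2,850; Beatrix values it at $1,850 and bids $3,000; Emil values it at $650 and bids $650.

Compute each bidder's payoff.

Payoffs: Ren $0, Yara $0, Chloe $0, Kira $0, Beatrix -$1,050, Emil $0.

Bids in descending order: Beatrix $3,000, then Yara $2,900, then Kira $2,850, then Ren $2,000, then Emil $650, then Chloe $500.
Beatrix has the top bid and wins; the price is the second-highest bid, $2,900.
Beatrix's payoff = $1,850 − $2,900 = -$1,050. All other bidders lose, so their payoff is 0.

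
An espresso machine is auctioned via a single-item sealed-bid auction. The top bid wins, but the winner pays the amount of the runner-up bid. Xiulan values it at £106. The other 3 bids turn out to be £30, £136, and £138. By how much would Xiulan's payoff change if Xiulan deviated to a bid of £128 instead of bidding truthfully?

The highest competing bid is £138.
Bidding truthfully at £106: the top bid is £138 (a rival), so Xiulan loses. Payoff = £0.
Bidding £128: the top bid is £138 (a rival), so Xiulan loses. Payoff = £0.
Change = £0 − £0 = £0.
The bid only affects whether you win, not the price — here both bids land on the same side of the top rival bid, so the deviation is payoff-neutral.

£0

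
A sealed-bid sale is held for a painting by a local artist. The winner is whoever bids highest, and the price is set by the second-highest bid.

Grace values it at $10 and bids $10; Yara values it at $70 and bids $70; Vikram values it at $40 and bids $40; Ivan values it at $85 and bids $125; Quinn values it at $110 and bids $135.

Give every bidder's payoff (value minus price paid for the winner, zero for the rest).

Payoffs: Grace $0, Yara $0, Vikram $0, Ivan $0, Quinn -$15.

Bids in descending order: Quinn $135; Ivan $125; Yara $70; Vikram $40; Grace $10.
Quinn has the top bid and wins; the price is the second-highest bid, $125.
Quinn's payoff = $110 − $125 = -$15. All other bidders lose, so their payoff is 0.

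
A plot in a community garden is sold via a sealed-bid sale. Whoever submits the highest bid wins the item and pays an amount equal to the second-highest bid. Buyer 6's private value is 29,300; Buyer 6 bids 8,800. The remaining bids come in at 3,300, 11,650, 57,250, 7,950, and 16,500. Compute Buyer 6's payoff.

The bidder's payoff: 0.

Highest competing bid: 57,250.
Buyer 6's bid 8,800 is not the highest, so Buyer 6 loses, pays nothing, and earns zero payoff.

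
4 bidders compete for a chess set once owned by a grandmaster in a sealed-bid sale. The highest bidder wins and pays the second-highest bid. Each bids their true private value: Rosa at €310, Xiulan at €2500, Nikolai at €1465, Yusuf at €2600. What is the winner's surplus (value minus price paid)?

Sorted high to low: Yusuf €2600 > Xiulan €2500 > Nikolai €1465 > Rosa €310.
Yusuf wins with the top bid and pays the second-highest, €2500.
Surplus = €2600 − €2500 = €100.

Surplus = €100.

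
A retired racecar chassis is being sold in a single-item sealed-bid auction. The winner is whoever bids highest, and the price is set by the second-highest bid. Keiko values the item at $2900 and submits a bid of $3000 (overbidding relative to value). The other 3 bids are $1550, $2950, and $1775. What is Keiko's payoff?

Highest competing bid: $2950.
Keiko's bid $3000 is the highest overall, so Keiko wins and pays the second-highest bid, $2950.
Payoff = value − price = $2900 − $2950 = -$50.
Overbidding won the item at a price above value — truthful bidding would have avoided this loss.

-$50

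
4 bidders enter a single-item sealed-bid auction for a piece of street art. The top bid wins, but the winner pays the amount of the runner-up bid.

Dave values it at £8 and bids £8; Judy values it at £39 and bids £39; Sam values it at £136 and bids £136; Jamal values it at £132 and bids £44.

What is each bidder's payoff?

Payoffs: Dave £0, Judy £0, Sam £92, Jamal £0.

Ordered from highest: Sam £136; Jamal £44; Judy £39; Dave £8.
Sam has the top bid and wins; the price is the second-highest bid, £44.
Sam's payoff = £136 − £44 = £92. All other bidders lose, so their payoff is 0.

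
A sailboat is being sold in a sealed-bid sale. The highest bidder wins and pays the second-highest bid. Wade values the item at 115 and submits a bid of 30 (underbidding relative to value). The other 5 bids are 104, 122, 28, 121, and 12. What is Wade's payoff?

Wade's payoff: 0.

Highest competing bid: 122.
Wade's bid 30 is not the highest, so Wade loses, pays nothing, and earns zero payoff.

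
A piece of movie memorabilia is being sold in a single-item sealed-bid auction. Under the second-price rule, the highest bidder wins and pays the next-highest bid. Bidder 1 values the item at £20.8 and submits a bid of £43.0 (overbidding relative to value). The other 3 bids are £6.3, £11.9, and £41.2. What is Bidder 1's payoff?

Payoff = -£20.4.

Highest competing bid: £41.2.
Bidder 1's bid £43.0 is the highest overall, so Bidder 1 wins and pays the second-highest bid, £41.2.
Payoff = value − price = £20.8 − £41.2 = -£20.4.
Overbidding won the item at a price above value — truthful bidding would have avoided this loss.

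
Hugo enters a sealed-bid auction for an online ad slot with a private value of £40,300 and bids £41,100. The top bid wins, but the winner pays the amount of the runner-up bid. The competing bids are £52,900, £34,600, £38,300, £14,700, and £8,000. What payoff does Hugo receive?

Payoff = £0.

Highest competing bid: £52,900.
Hugo's bid £41,100 is not the highest, so Hugo loses, pays nothing, and earns zero payoff.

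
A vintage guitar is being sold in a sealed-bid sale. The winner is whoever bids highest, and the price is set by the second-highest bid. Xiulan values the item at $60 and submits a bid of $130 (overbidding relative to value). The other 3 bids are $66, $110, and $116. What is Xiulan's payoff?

Payoff = -$56.

Highest competing bid: $116.
Xiulan's bid $130 is the highest overall, so Xiulan wins and pays the second-highest bid, $116.
Payoff = value − price = $60 − $116 = -$56.
Overbidding won the item at a price above value — truthful bidding would have avoided this loss.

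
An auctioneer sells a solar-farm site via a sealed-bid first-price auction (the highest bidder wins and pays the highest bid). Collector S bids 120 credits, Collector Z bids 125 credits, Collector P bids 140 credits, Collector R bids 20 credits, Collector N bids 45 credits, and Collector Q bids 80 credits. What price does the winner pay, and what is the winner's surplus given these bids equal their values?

Ranking the bids: Collector P 140 credits > Collector Z 125 credits > Collector S 120 credits > Collector Q 80 credits > Collector N 45 credits > Collector R 20 credits.
Collector P is the highest bidder, so Collector P wins.
Under the first-price rule, the price is the highest bid: 140 credits.
Surplus = 140 credits − 140 credits = 0 credits.

Price 140 credits; surplus 0 credits.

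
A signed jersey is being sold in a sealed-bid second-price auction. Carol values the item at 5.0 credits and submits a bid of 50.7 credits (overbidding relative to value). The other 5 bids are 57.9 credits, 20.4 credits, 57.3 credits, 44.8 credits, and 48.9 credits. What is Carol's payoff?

Highest competing bid: 57.9 credits.
Carol's bid 50.7 credits is not the highest, so Carol loses, pays nothing, and earns zero payoff.

Payoff = 0.0 credits.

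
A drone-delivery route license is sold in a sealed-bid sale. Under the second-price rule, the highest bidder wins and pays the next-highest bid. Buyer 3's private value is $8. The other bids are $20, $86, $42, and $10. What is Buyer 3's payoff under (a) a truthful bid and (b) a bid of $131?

(a) $0  (b) -$78

The highest competing bid is $86.
Bidding truthfully at $8: the top bid is $86 (a rival), so Buyer 3 loses. Payoff = $0.
Bidding $131: Buyer 3 has the top bid, wins, and pays the second-highest bid $86. Payoff = $8 − $86 = -$78.
This is the dominant-strategy logic: truthful bidding weakly beats any alternative.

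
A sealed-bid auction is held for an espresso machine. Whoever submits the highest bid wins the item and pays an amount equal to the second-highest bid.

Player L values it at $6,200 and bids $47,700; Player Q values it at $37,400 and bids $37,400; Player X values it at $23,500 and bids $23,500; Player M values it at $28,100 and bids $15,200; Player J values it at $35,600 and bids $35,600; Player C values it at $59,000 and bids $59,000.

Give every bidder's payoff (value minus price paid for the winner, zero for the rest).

Sorted high to low: Player C $59,000, then Player L $47,700, then Player Q $37,400, then Player J $35,600, then Player X $23,500, then Player M $15,200.
Player C has the top bid and wins; the price is the second-highest bid, $47,700.
Player C's payoff = $59,000 − $47,700 = $11,300. All other bidders lose, so their payoff is 0.

Payoffs: Player L $0, Player Q $0, Player X $0, Player M $0, Player J $0, Player C $11,300.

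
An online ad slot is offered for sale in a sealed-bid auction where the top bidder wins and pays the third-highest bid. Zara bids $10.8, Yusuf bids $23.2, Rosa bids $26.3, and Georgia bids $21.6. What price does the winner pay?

$21.6

Ordered from highest: Rosa $26.3 > Yusuf $23.2 > Georgia $21.6 > Zara $10.8.
Rosa is the highest bidder, so Rosa wins.
Under the third-price rule, the price is the third-highest bid: $21.6.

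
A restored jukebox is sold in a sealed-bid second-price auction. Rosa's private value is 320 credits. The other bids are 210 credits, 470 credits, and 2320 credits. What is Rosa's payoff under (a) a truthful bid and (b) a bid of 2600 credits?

The highest competing bid is 2320 credits.
Bidding truthfully at 320 credits: the top bid is 2320 credits (a rival), so Rosa loses. Payoff = 0 credits.
Bidding 2600 credits: Rosa has the top bid, wins, and pays the second-highest bid 2320 credits. Payoff = 320 credits − 2320 credits = -2000 credits.

(a) 0 credits  (b) -2000 credits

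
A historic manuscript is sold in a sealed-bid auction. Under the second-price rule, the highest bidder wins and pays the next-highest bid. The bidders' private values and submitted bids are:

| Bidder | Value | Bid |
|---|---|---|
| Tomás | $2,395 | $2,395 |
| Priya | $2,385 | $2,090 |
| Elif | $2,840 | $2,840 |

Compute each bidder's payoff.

Payoffs: Tomás $0, Priya $0, Elif $445.

Bids in descending order: Elif $2,840, then Tomás $2,395, then Priya $2,090.
Elif has the top bid and wins; the price is the second-highest bid, $2,395.
Elif's payoff = $2,840 − $2,395 = $445. All other bidders lose, so their payoff is 0.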